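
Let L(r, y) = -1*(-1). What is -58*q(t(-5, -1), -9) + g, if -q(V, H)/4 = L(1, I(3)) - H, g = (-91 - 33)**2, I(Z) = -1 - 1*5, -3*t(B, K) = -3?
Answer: 17696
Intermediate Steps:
t(B, K) = 1 (t(B, K) = -1/3*(-3) = 1)
I(Z) = -6 (I(Z) = -1 - 5 = -6)
g = 15376 (g = (-124)**2 = 15376)
L(r, y) = 1
q(V, H) = -4 + 4*H (q(V, H) = -4*(1 - H) = -4 + 4*H)
-58*q(t(-5, -1), -9) + g = -58*(-4 + 4*(-9)) + 15376 = -58*(-4 - 36) + 15376 = -58*(-40) + 15376 = 2320 + 15376 = 17696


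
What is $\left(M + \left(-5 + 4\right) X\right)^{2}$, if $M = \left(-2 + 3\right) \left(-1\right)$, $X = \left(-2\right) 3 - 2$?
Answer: $49$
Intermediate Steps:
$X = -8$ ($X = -6 - 2 = -8$)
$M = -1$ ($M = 1 \left(-1\right) = -1$)
$\left(M + \left(-5 + 4\right) X\right)^{2} = \left(-1 + \left(-5 + 4\right) \left(-8\right)\right)^{2} = \left(-1 - -8\right)^{2} = \left(-1 + 8\right)^{2} = 7^{2} = 49$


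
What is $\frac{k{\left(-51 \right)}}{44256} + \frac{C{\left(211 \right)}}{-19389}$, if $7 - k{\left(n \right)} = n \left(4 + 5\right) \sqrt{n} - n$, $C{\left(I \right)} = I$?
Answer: $- \frac{283087}{23835544} + \frac{153 i \sqrt{51}}{14752} \approx -0.011877 + 0.074067 i$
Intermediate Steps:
$k{\left(n \right)} = 7 + n - 9 n^{\frac{3}{2}}$ ($k{\left(n \right)} = 7 - \left(n \left(4 + 5\right) \sqrt{n} - n\right) = 7 - \left(n 9 \sqrt{n} - n\right) = 7 - \left(9 n \sqrt{n} - n\right) = 7 - \left(9 n^{\frac{3}{2}} - n\right) = 7 - \left(- n + 9 n^{\frac{3}{2}}\right) = 7 + n - 9 n^{\frac{3}{2}}$)
$\frac{k{\left(-51 \right)}}{44256} + \frac{C{\left(211 \right)}}{-19389} = \frac{7 - 51 - 9 \left(-51\right)^{\frac{3}{2}}}{44256} + \frac{211}{-19389} = \left(7 - 51 - 9 \left(- 51 i \sqrt{51}\right)\right) \frac{1}{44256} + 211 \left(- \frac{1}{19389}\right) = \left(7 - 51 + 459 i \sqrt{51}\right) \frac{1}{44256} - \frac{211}{19389} = \left(-44 + 459 i \sqrt{51}\right) \frac{1}{44256} - \frac{211}{19389} = \left(- \frac{11}{11064} + \frac{153 i \sqrt{51}}{14752}\right) - \frac{211}{19389} = - \frac{283087}{23835544} + \frac{153 i \sqrt{51}}{14752}$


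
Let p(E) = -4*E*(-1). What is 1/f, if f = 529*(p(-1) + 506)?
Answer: 1/265558 ≈ 3.7657e-6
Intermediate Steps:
p(E) = 4*E
f = 265558 (f = 529*(4*(-1) + 506) = 529*(-4 + 506) = 529*502 = 265558)
1/f = 1/265558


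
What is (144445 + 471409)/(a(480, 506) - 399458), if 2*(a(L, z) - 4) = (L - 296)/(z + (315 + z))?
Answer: -408619129/265037683 ≈ -1.5417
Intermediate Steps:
a(L, z) = 4 + (-296 + L)/(2*(315 + 2*z)) (a(L, z) = 4 + ((L - 296)/(z + (315 + z)))/2 = 4 + ((-296 + L)/(315 + 2*z))/2 = 4 + (-296 + L)/(2*(315 + 2*z)))
(144445 + 471409)/(a(480, 506) - 399458) = (144445 + 471409)/((2224 + 480 + 16*506)/(2*(315 + 2*506)) - 399458) = 615854/((2224 + 480 + 8096)/(2*(315 + 1012)) - 399458) = 615854/((½)*10800/1327 - 399458) = 615854/((½)*(1/1327)*10800 - 399458) = 615854/(5400/1327 - 399458) = 615854/(-530075366/1327) = 615854*(-1327/530075366) = -408619129/265037683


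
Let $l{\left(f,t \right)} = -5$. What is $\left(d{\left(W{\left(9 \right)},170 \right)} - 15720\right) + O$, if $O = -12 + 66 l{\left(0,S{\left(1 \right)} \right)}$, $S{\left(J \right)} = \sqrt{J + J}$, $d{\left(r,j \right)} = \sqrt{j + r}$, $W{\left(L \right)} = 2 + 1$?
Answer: $-16062 + \sqrt{173} \approx -16049.0$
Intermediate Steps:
$W{\left(L \right)} = 3$
$S{\left(J \right)} = \sqrt{2} \sqrt{J}$ ($S{\left(J \right)} = \sqrt{2 J} = \sqrt{2} \sqrt{J}$)
$O = -342$ ($O = -12 + 66 \left(-5\right) = -12 - 330 = -342$)
$\left(d{\left(W{\left(9 \right)},170 \right)} - 15720\right) + O = \left(\sqrt{170 + 3} - 15720\right) - 342 = \left(\sqrt{173} - 15720\right) - 342 = \left(-15720 + \sqrt{173}\right) - 342 = -16062 + \sqrt{173}$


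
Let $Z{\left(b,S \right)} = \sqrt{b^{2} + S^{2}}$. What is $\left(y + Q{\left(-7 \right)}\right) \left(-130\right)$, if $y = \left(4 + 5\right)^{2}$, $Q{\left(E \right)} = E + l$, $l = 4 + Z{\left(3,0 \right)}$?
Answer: $-10530$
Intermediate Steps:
$Z{\left(b,S \right)} = \sqrt{S^{2} + b^{2}}$
$l = 7$ ($l = 4 + \sqrt{0^{2} + 3^{2}} = 4 + \sqrt{0 + 9} = 4 + \sqrt{9} = 4 + 3 = 7$)
$Q{\left(E \right)} = 7 + E$ ($Q{\left(E \right)} = E + 7 = 7 + E$)
$y = 81$ ($y = 9^{2} = 81$)
$\left(y + Q{\left(-7 \right)}\right) \left(-130\right) = \left(81 + \left(7 - 7\right)\right) \left(-130\right) = \left(81 + 0\right) \left(-130\right) = 81 \left(-130\right) = -10530$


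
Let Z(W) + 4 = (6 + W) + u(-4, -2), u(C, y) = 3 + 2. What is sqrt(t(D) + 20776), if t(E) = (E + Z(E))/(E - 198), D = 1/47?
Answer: sqrt(1798845847445)/9305 ≈ 144.14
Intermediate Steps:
u(C, y) = 5
D = 1/47 ≈ 0.021277
Z(W) = 7 + W (Z(W) = -4 + ((6 + W) + 5) = -4 + (11 + W) = 7 + W)
t(E) = (7 + 2*E)/(-198 + E) (t(E) = (E + (7 + E))/(E - 198) = (7 + 2*E)/(-198 + E))
sqrt(t(D) + 20776) = sqrt((7 + 2*(1/47))/(-198 + 1/47) + 20776) = sqrt((7 + 2/47)/(-9305/47) + 20776) = sqrt(-47/9305*331/47 + 20776) = sqrt(-331/9305 + 20776) = sqrt(193320349/9305) = sqrt(1798845847445)/9305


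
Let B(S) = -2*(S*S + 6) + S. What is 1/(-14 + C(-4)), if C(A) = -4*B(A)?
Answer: 1/178 ≈ 0.0056180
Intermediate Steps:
B(S) = -12 + S - 2*S² (B(S) = -2*(S² + 6) + S = -2*(6 + S²) + S = (-12 - 2*S²) + S = -12 + S - 2*S²)
C(A) = 48 - 4*A + 8*A² (C(A) = -4*(-12 + A - 2*A²) = 48 - 4*A + 8*A²)
1/(-14 + C(-4)) = 1/(-14 + (48 - 4*(-4) + 8*(-4)²)) = 1/(-14 + (48 + 16 + 8*16)) = 1/(-14 + (48 + 16 + 128)) = 1/(-14 + 192) = 1/178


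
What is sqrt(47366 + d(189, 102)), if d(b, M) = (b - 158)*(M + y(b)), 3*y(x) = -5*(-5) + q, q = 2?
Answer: 47*sqrt(23) ≈ 225.40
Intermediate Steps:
y(x) = 9 (y(x) = (-5*(-5) + 2)/3 = (25 + 2)/3 = (1/3)*27 = 9)
d(b, M) = (-158 + b)*(9 + M) (d(b, M) = (b - 158)*(M + 9) = (-158 + b)*(9 + M))
sqrt(47366 + d(189, 102)) = sqrt(47366 + (-1422 - 158*102 + 9*189 + 102*189)) = sqrt(47366 + (-1422 - 16116 + 1701 + 19278)) = sqrt(47366 + 3441) = sqrt(50807) = 47*sqrt(23)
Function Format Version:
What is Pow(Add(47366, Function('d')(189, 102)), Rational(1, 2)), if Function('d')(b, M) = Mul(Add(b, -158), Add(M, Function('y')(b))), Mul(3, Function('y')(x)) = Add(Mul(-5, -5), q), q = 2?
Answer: Mul(47, Pow(23, Rational(1, 2))) ≈ 225.40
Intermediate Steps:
Function('y')(x) = 9 (Function('y')(x) = Mul(Rational(1, 3), Add(Mul(-5, -5), 2)) = Mul(Rational(1, 3), Add(25, 2)) = Mul(Rational(1, 3), 27) = 9)
Function('d')(b, M) = Mul(Add(-158, b), Add(9, M)) (Function('d')(b, M) = Mul(Add(b, -158), Add(M, 9)) = Mul(Add(-158, b), Add(9, M)))
Pow(Add(47366, Function('d')(189, 102)), Rational(1, 2)) = Pow(Add(47366, Add(-1422, Mul(-158, 102), Mul(9, 189), Mul(102, 189))), Rational(1, 2)) = Pow(Add(47366, Add(-1422, -16116, 1701, 19278)), Rational(1, 2)) = Pow(Add(47366, 3441), Rational(1, 2)) = Pow(50807, Rational(1, 2)) = Mul(47, Pow(23, Rational(1, 2)))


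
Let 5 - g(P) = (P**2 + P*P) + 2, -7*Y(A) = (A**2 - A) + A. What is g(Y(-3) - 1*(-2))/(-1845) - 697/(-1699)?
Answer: 62847482/153598095 ≈ 0.40917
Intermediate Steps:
Y(A) = -A**2/7 (Y(A) = -((A**2 - A) + A)/7 = -A**2/7)
g(P) = 3 - 2*P**2 (g(P) = 5 - ((P**2 + P*P) + 2) = 5 - ((P**2 + P**2) + 2) = 5 - (2*P**2 + 2) = 5 - (2 + 2*P**2) = 5 + (-2 - 2*P**2) = 3 - 2*P**2)
g(Y(-3) - 1*(-2))/(-1845) - 697/(-1699) = (3 - 2*(-1/7*(-3)**2 - 1*(-2))**2)/(-1845) - 697/(-1699) = (3 - 2*(-1/7*9 + 2)**2)*(-1/1845) - 697*(-1/1699) = (3 - 2*(-9/7 + 2)**2)*(-1/1845) + 697/1699 = (3 - 2*(5/7)**2)*(-1/1845) + 697/1699 = (3 - 2*25/49)*(-1/1845) + 697/1699 = (3 - 50/49)*(-1/1845) + 697/1699 = (97/49)*(-1/1845) + 697/1699 = -97/90405 + 697/1699 = 62847482/153598095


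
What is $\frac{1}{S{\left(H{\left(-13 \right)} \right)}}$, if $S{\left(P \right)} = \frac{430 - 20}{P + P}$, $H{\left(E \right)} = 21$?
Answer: $\frac{21}{205} \approx 0.10244$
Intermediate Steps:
$S{\left(P \right)} = \frac{205}{P}$ ($S{\left(P \right)} = \frac{410}{2 P} = 410 \frac{1}{2 P} = \frac{205}{P}$)
$\frac{1}{S{\left(H{\left(-13 \right)} \right)}} = \frac{1}{205 \cdot \frac{1}{21}} = \frac{1}{\frac{205}{21}} = \frac{21}{205}$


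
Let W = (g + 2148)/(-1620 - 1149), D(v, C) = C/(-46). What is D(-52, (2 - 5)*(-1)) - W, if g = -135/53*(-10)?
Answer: 1619551/2250274 ≈ 0.71971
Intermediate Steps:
D(v, C) = -C/46 (D(v, C) = C*(-1/46) = -C/46)
g = 1350/53 (g = -135*1/53*(-10) = -135/53*(-10) = 1350/53 ≈ 25.472)
W = -38398/48919 (W = (1350/53 + 2148)/(-1620 - 1149) = (115194/53)/(-2769) = (115194/53)*(-1/2769) = -38398/48919 ≈ -0.78493)
D(-52, (2 - 5)*(-1)) - W = -(2 - 5)*(-1)/46 - 1*(-38398/48919) = -(-3)*(-1)/46 + 38398/48919 = -1/46*3 + 38398/48919 = -3/46 + 38398/48919 = 1619551/2250274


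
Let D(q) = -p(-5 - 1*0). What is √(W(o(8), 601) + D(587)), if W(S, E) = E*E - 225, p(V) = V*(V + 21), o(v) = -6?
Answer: 4*√22566 ≈ 600.88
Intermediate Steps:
p(V) = V*(21 + V)
W(S, E) = -225 + E² (W(S, E) = E² - 225 = -225 + E²)
D(q) = 80 (D(q) = -(-5 - 1*0)*(21 + (-5 - 1*0)) = -(-5 + 0)*(21 + (-5 + 0)) = -(-5)*(21 - 5) = -(-5)*16 = -1*(-80) = 80)
√(W(o(8), 601) + D(587)) = √((-225 + 601²) + 80) = √((-225 + 361201) + 80) = √(360976 + 80) = √361056 = 4*√22566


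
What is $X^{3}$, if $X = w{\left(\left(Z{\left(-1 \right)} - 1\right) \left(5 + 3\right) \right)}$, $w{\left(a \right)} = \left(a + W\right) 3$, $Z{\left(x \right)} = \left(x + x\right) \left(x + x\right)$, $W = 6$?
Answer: $729000$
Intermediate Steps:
$Z{\left(x \right)} = 4 x^{2}$ ($Z{\left(x \right)} = 2 x 2 x = 4 x^{2}$)
$w{\left(a \right)} = 18 + 3 a$ ($w{\left(a \right)} = \left(a + 6\right) 3 = \left(6 + a\right) 3 = 18 + 3 a$)
$X = 90$ ($X = 18 + 3 \left(4 \left(-1\right)^{2} - 1\right) \left(5 + 3\right) = 18 + 3 \left(4 \cdot 1 - 1\right) 8 = 18 + 3 \left(4 - 1\right) 8 = 18 + 3 \cdot 3 \cdot 8 = 18 + 3 \cdot 24 = 18 + 72 = 90$)
$X^{3} = 90^{3} = 729000$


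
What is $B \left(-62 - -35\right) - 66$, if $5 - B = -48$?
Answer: $-1497$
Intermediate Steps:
$B = 53$ ($B = 5 - -48 = 5 + 48 = 53$)
$B \left(-62 - -35\right) - 66 = 53 \left(-62 - -35\right) - 66 = 53 \left(-62 + 35\right) - 66 = 53 \left(-27\right) - 66 = -1431 - 66 = -1497$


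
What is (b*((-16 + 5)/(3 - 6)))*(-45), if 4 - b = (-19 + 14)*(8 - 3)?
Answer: -4785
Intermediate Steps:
b = 29 (b = 4 - (-19 + 14)*(8 - 3) = 4 - (-5)*5 = 4 - 1*(-25) = 4 + 25 = 29)
(b*((-16 + 5)/(3 - 6)))*(-45) = (29*((-16 + 5)/(3 - 6)))*(-45) = (29*(-11/(-3)))*(-45) = (29*(-11*(-⅓)))*(-45) = (29*(11/3))*(-45) = (319/3)*(-45) = -4785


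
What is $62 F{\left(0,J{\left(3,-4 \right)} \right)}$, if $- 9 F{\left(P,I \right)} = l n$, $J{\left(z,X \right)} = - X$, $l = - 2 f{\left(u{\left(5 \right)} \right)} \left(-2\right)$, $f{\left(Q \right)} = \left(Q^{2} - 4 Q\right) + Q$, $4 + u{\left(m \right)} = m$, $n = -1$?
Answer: $- \frac{496}{9} \approx -55.111$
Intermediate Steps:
$u{\left(m \right)} = -4 + m$
$f{\left(Q \right)} = Q^{2} - 3 Q$
$l = -8$ ($l = - 2 \left(-4 + 5\right) \left(-3 + \left(-4 + 5\right)\right) \left(-2\right) = - 2 \cdot 1 \left(-3 + 1\right) \left(-2\right) = - 2 \cdot 1 \left(-2\right) \left(-2\right) = \left(-2\right) \left(-2\right) \left(-2\right) = 4 \left(-2\right) = -8$)
$F{\left(P,I \right)} = - \frac{8}{9}$ ($F{\left(P,I \right)} = - \frac{\left(-8\right) \left(-1\right)}{9} = \left(- \frac{1}{9}\right) 8 = - \frac{8}{9}$)
$62 F{\left(0,J{\left(3,-4 \right)} \right)} = 62 \left(- \frac{8}{9}\right) = - \frac{496}{9}$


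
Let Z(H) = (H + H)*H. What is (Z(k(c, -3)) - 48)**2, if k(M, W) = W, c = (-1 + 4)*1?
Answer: 900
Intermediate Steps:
c = 3 (c = 3*1 = 3)
Z(H) = 2*H**2 (Z(H) = (2*H)*H = 2*H**2)
(Z(k(c, -3)) - 48)**2 = (2*(-3)**2 - 48)**2 = (2*9 - 48)**2 = (18 - 48)**2 = (-30)**2 = 900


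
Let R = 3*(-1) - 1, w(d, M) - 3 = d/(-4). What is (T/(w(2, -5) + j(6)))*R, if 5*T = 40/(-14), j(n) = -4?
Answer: -32/21 ≈ -1.5238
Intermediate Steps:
w(d, M) = 3 - d/4 (w(d, M) = 3 + d/(-4) = 3 + d*(-¼) = 3 - d/4)
R = -4 (R = -3 - 1 = -4)
T = -4/7 (T = (40/(-14))/5 = (40*(-1/14))/5 = (⅕)*(-20/7) = -4/7 ≈ -0.57143)
(T/(w(2, -5) + j(6)))*R = -4/(7*((3 - ¼*2) - 4))*(-4) = -4/(7*((3 - ½) - 4))*(-4) = -4/(7*(5/2 - 4))*(-4) = -4/(7*(-3/2))*(-4) = -4/7*(-⅔)*(-4) = (8/21)*(-4) = -32/21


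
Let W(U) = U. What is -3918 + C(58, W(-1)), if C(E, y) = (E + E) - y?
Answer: -3801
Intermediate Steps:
C(E, y) = -y + 2*E (C(E, y) = 2*E - y = -y + 2*E)
-3918 + C(58, W(-1)) = -3918 + (-1*(-1) + 2*58) = -3918 + (1 + 116) = -3918 + 117 = -3801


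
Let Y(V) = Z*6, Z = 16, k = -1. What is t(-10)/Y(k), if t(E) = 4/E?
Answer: -1/240 ≈ -0.0041667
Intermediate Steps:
Y(V) = 96 (Y(V) = 16*6 = 96)
t(-10)/Y(k) = (4/(-10))/96 = (4*(-⅒))*(1/96) = -⅖*1/96 = -1/240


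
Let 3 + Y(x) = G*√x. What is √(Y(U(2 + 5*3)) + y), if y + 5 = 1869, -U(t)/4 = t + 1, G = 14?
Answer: √(1861 + 84*I*√2) ≈ 43.161 + 1.3762*I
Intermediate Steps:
U(t) = -4 - 4*t (U(t) = -4*(t + 1) = -4*(1 + t) = -4 - 4*t)
y = 1864 (y = -5 + 1869 = 1864)
Y(x) = -3 + 14*√x
√(Y(U(2 + 5*3)) + y) = √((-3 + 14*√(-4 - 4*(2 + 5*3))) + 1864) = √((-3 + 14*√(-4 - 4*(2 + 15))) + 1864) = √((-3 + 14*√(-4 - 4*17)) + 1864) = √((-3 + 14*√(-4 - 68)) + 1864) = √((-3 + 14*√(-72)) + 1864) = √((-3 + 14*(6*I*√2)) + 1864) = √((-3 + 84*I*√2) + 1864) = √(1861 + 84*I*√2)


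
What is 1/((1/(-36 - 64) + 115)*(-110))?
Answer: -10/126489 ≈ -7.9058e-5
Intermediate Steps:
1/((1/(-36 - 64) + 115)*(-110)) = 1/((1/(-100) + 115)*(-110)) = 1/((-1/100 + 115)*(-110)) = 1/((11499/100)*(-110)) = 1/(-126489/10) = -10/126489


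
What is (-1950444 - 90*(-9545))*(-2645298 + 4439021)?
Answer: -1957658519862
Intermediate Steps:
(-1950444 - 90*(-9545))*(-2645298 + 4439021) = (-1950444 + 859050)*1793723 = -1091394*1793723 = -1957658519862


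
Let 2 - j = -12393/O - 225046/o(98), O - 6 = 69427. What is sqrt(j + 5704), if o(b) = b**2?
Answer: sqrt(110488477865506)/138866 ≈ 75.694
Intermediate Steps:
O = 69433 (O = 6 + 69427 = 69433)
j = 174268473/6804434 (j = 2 - (-12393/69433 - 225046/(98**2)) = 2 - (-12393*1/69433 - 225046/9604) = 2 - (-12393/69433 - 225046*1/9604) = 2 - (-12393/69433 - 112523/4802) = 2 - 1*(-160659605/6804434) = 2 + 160659605/6804434 = 174268473/6804434 ≈ 25.611)
sqrt(j + 5704) = sqrt(174268473/6804434 + 5704) = sqrt(38986760009/6804434) = sqrt(110488477865506)/138866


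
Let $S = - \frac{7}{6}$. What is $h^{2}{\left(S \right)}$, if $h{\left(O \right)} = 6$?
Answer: $36$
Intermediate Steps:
$S = - \frac{7}{6}$ ($S = \left(-7\right) \frac{1}{6} = - \frac{7}{6} \approx -1.1667$)
$h^{2}{\left(S \right)} = 6^{2} = 36$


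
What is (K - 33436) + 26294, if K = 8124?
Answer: 982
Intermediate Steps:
(K - 33436) + 26294 = (8124 - 33436) + 26294 = -25312 + 26294 = 982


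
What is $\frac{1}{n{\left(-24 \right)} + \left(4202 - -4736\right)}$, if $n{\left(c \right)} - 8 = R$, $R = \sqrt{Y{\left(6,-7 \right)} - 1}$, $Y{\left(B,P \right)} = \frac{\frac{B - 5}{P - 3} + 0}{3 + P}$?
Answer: $\frac{119280}{1067078893} - \frac{2 i \sqrt{390}}{3201236679} \approx 0.00011178 - 1.2338 \cdot 10^{-8} i$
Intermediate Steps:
$Y{\left(B,P \right)} = \frac{-5 + B}{\left(-3 + P\right) \left(3 + P\right)}$ ($Y{\left(B,P \right)} = \frac{\frac{-5 + B}{-3 + P} + 0}{3 + P} = \frac{\frac{1}{-3 + P} \left(-5 + B\right)}{3 + P} = \frac{-5 + B}{\left(-3 + P\right) \left(3 + P\right)}$)
$R = \frac{i \sqrt{390}}{20}$ ($R = \sqrt{\frac{-5 + 6}{-9 + \left(-7\right)^{2}} - 1} = \sqrt{\frac{1}{-9 + 49} \cdot 1 - 1} = \sqrt{\frac{1}{40} \cdot 1 - 1} = \sqrt{\frac{1}{40} - 1} = \sqrt{- \frac{39}{40}} = \frac{i \sqrt{390}}{20} \approx 0.98742 i$)
$n{\left(c \right)} = 8 + \frac{i \sqrt{390}}{20}$
$\frac{1}{n{\left(-24 \right)} + \left(4202 - -4736\right)} = \frac{1}{\left(8 + \frac{i \sqrt{390}}{20}\right) + \left(4202 - -4736\right)} = \frac{1}{\left(8 + \frac{i \sqrt{390}}{20}\right) + \left(4202 + 4736\right)} = \frac{1}{\left(8 + \frac{i \sqrt{390}}{20}\right) + 8938} = \frac{1}{8946 + \frac{i \sqrt{390}}{20}}$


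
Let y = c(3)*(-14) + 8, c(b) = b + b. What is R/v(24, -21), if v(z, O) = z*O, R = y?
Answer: 19/126 ≈ 0.15079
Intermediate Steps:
c(b) = 2*b
y = -76 (y = (2*3)*(-14) + 8 = 6*(-14) + 8 = -84 + 8 = -76)
R = -76
v(z, O) = O*z
R/v(24, -21) = -76/((-21*24)) = -76/(-504) = -76*(-1/504) = 19/126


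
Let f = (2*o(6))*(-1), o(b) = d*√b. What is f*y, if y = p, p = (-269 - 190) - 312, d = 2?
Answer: 3084*√6 ≈ 7554.2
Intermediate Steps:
p = -771 (p = -459 - 312 = -771)
o(b) = 2*√b
y = -771
f = -4*√6 (f = (2*(2*√6))*(-1) = (4*√6)*(-1) = -4*√6 ≈ -9.7980)
f*y = -4*√6*(-771) = 3084*√6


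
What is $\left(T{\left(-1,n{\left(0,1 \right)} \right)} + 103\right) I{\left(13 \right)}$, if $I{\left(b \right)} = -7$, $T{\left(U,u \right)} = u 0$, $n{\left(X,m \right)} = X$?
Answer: $-721$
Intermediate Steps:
$T{\left(U,u \right)} = 0$
$\left(T{\left(-1,n{\left(0,1 \right)} \right)} + 103\right) I{\left(13 \right)} = \left(0 + 103\right) \left(-7\right) = 103 \left(-7\right) = -721$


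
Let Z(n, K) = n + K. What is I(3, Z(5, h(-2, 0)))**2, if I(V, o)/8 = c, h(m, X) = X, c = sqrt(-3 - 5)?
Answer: -512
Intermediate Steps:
c = 2*I*sqrt(2) (c = sqrt(-8) = 2*I*sqrt(2) ≈ 2.8284*I)
Z(n, K) = K + n
I(V, o) = 16*I*sqrt(2) (I(V, o) = 8*(2*I*sqrt(2)) = 16*I*sqrt(2))
I(3, Z(5, h(-2, 0)))**2 = (16*I*sqrt(2))**2 = -512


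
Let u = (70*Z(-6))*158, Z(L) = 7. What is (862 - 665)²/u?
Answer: 38809/77420 ≈ 0.50128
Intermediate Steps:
u = 77420 (u = (70*7)*158 = 490*158 = 77420)
(862 - 665)²/u = (862 - 665)²/77420 = 197²*(1/77420) = 38809*(1/77420) = 38809/77420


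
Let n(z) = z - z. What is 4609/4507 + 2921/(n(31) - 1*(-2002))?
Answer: 22392165/9023014 ≈ 2.4817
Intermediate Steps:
n(z) = 0
4609/4507 + 2921/(n(31) - 1*(-2002)) = 4609/4507 + 2921/(0 - 1*(-2002)) = 4609*(1/4507) + 2921/(0 + 2002) = 4609/4507 + 2921/2002 = 22392165/9023014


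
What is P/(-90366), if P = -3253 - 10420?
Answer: 13673/90366 ≈ 0.15131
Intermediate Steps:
P = -13673
P/(-90366) = -13673/(-90366) = -13673*(-1/90366) = 13673/90366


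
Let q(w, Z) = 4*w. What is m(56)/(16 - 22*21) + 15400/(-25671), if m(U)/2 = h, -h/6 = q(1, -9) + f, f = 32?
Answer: 2110736/5724633 ≈ 0.36871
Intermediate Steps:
h = -216 (h = -6*(4*1 + 32) = -6*(4 + 32) = -6*36 = -216)
m(U) = -432 (m(U) = 2*(-216) = -432)
m(56)/(16 - 22*21) + 15400/(-25671) = -432/(16 - 22*21) + 15400/(-25671) = -432/(16 - 462) + 15400*(-1/25671) = -432/(-446) - 15400/25671 = -432*(-1/446) - 15400/25671 = 216/223 - 15400/25671 = 2110736/5724633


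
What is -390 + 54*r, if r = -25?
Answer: -1740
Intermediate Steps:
-390 + 54*r = -390 + 54*(-25) = -390 - 1350 = -1740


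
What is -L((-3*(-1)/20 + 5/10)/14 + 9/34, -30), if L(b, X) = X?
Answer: 30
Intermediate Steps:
-L((-3*(-1)/20 + 5/10)/14 + 9/34, -30) = -1*(-30) = 30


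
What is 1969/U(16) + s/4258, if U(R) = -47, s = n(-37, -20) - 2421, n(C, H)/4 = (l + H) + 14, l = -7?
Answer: -8500233/200126 ≈ -42.474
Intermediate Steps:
n(C, H) = 28 + 4*H (n(C, H) = 4*((-7 + H) + 14) = 4*(7 + H) = 28 + 4*H)
s = -2473 (s = (28 + 4*(-20)) - 2421 = (28 - 80) - 2421 = -52 - 2421 = -2473)
1969/U(16) + s/4258 = 1969/(-47) - 2473/4258 = 1969*(-1/47) - 2473*1/4258 = -1969/47 - 2473/4258 = -8500233/200126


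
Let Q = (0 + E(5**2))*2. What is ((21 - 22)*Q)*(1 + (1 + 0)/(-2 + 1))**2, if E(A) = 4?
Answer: 0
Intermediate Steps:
Q = 8 (Q = (0 + 4)*2 = 4*2 = 8)
((21 - 22)*Q)*(1 + (1 + 0)/(-2 + 1))**2 = ((21 - 22)*8)*(1 + (1 + 0)/(-2 + 1))**2 = (-1*8)*(1 + 1/(-1))**2 = -8*(1 + 1*(-1))**2 = -8*(1 - 1)**2 = -8*0**2 = -8*0 = 0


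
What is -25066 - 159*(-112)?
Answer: -7258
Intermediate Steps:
-25066 - 159*(-112) = -25066 + 17808 = -7258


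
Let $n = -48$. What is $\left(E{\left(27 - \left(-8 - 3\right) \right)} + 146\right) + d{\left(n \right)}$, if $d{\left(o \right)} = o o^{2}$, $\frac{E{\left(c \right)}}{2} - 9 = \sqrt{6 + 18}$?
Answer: $-110428 + 4 \sqrt{6} \approx -1.1042 \cdot 10^{5}$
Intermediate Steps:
$E{\left(c \right)} = 18 + 4 \sqrt{6}$ ($E{\left(c \right)} = 18 + 2 \sqrt{6 + 18} = 18 + 2 \sqrt{24} = 18 + 2 \cdot 2 \sqrt{6} = 18 + 4 \sqrt{6}$)
$d{\left(o \right)} = o^{3}$
$\left(E{\left(27 - \left(-8 - 3\right) \right)} + 146\right) + d{\left(n \right)} = \left(\left(18 + 4 \sqrt{6}\right) + 146\right) + \left(-48\right)^{3} = \left(164 + 4 \sqrt{6}\right) - 110592 = -110428 + 4 \sqrt{6}$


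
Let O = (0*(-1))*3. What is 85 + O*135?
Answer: 85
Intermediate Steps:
O = 0 (O = 0*3 = 0)
85 + O*135 = 85 + 0*135 = 85 + 0 = 85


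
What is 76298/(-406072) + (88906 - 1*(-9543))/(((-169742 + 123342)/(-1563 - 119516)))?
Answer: 605052241833089/2355217600 ≈ 2.5690e+5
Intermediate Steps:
76298/(-406072) + (88906 - 1*(-9543))/(((-169742 + 123342)/(-1563 - 119516))) = 76298*(-1/406072) + (88906 + 9543)/((-46400/(-121079))) = -38149/203036 + 98449/((-46400*(-1/121079))) = -38149/203036 + 98449/(46400/121079) = -38149/203036 + 98449*(121079/46400) = -38149/203036 + 11920106471/46400 = 605052241833089/2355217600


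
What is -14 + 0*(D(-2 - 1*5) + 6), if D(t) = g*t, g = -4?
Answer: -14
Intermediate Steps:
D(t) = -4*t
-14 + 0*(D(-2 - 1*5) + 6) = -14 + 0*(-4*(-2 - 1*5) + 6) = -14 + 0*(-4*(-2 - 5) + 6) = -14 + 0*(-4*(-7) + 6) = -14 + 0*(28 + 6) = -14 + 0*34 = -14 + 0 = -14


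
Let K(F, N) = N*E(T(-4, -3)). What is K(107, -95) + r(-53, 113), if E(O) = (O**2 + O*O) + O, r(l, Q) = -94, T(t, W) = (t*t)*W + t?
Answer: -508914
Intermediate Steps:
T(t, W) = t + W*t**2 (T(t, W) = t**2*W + t = W*t**2 + t = t + W*t**2)
E(O) = O + 2*O**2 (E(O) = (O**2 + O**2) + O = 2*O**2 + O = O + 2*O**2)
K(F, N) = 5356*N (K(F, N) = N*((-4*(1 - 3*(-4)))*(1 + 2*(-4*(1 - 3*(-4))))) = N*((-4*(1 + 12))*(1 + 2*(-4*(1 + 12)))) = N*((-4*13)*(1 + 2*(-4*13))) = N*(-52*(1 + 2*(-52))) = N*(-52*(1 - 104)) = N*(-52*(-103)) = N*5356 = 5356*N)
K(107, -95) + r(-53, 113) = 5356*(-95) - 94 = -508820 - 94 = -508914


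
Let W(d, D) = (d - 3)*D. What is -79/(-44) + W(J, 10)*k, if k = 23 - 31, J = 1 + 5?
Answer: -10481/44 ≈ -238.20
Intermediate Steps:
J = 6
W(d, D) = D*(-3 + d) (W(d, D) = (-3 + d)*D = D*(-3 + d))
k = -8
-79/(-44) + W(J, 10)*k = -79/(-44) + (10*(-3 + 6))*(-8) = -79*(-1/44) + (10*3)*(-8) = 79/44 + 30*(-8) = 79/44 - 240 = -10481/44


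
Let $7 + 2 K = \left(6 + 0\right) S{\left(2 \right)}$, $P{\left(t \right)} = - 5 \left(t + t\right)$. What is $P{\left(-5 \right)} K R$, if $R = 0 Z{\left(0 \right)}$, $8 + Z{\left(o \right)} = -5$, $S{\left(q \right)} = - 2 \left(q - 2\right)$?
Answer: $0$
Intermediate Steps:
$S{\left(q \right)} = 4 - 2 q$ ($S{\left(q \right)} = - 2 \left(-2 + q\right) = 4 - 2 q$)
$Z{\left(o \right)} = -13$ ($Z{\left(o \right)} = -8 - 5 = -13$)
$P{\left(t \right)} = - 10 t$ ($P{\left(t \right)} = - 5 \cdot 2 t = - 10 t$)
$K = - \frac{7}{2}$ ($K = - \frac{7}{2} + \frac{\left(6 + 0\right) \left(4 - 4\right)}{2} = - \frac{7}{2} + \frac{6 \left(4 - 4\right)}{2} = - \frac{7}{2} + \frac{6 \cdot 0}{2} = - \frac{7}{2} + \frac{1}{2} \cdot 0 = - \frac{7}{2} + 0 = - \frac{7}{2} \approx -3.5$)
$R = 0$ ($R = 0 \left(-13\right) = 0$)
$P{\left(-5 \right)} K R = \left(-10\right) \left(-5\right) \left(- \frac{7}{2}\right) 0 = 50 \left(- \frac{7}{2}\right) 0 = \left(-175\right) 0 = 0$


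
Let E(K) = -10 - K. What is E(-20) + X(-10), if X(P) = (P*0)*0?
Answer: 10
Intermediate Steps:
X(P) = 0 (X(P) = 0*0 = 0)
E(-20) + X(-10) = (-10 - 1*(-20)) + 0 = (-10 + 20) + 0 = 10 + 0 = 10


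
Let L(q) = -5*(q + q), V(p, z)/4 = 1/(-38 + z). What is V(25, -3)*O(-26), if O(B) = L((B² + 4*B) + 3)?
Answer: 23000/41 ≈ 560.98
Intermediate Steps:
V(p, z) = 4/(-38 + z)
L(q) = -10*q
O(B) = -30 - 40*B - 10*B² (O(B) = -10*((B² + 4*B) + 3) = -10*(3 + B² + 4*B) = -30 - 40*B - 10*B²)
V(25, -3)*O(-26) = (4/(-38 - 3))*(-30 - 40*(-26) - 10*(-26)²) = (4/(-41))*(-30 + 1040 - 10*676) = (4*(-1/41))*(-30 + 1040 - 6760) = -4/41*(-5750) = 23000/41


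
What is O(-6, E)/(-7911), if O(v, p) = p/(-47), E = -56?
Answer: -56/371817 ≈ -0.00015061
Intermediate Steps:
O(v, p) = -p/47 (O(v, p) = p*(-1/47) = -p/47)
O(-6, E)/(-7911) = -1/47*(-56)/(-7911) = (56/47)*(-1/7911) = -56/371817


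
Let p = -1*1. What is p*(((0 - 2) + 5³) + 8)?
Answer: -131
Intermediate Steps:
p = -1
p*(((0 - 2) + 5³) + 8) = -(((0 - 2) + 5³) + 8) = -((-2 + 125) + 8) = -(123 + 8) = -1*131 = -131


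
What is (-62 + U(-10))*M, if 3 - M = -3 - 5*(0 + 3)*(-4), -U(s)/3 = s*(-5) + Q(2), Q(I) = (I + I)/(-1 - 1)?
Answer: 11124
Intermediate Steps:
Q(I) = -I (Q(I) = (2*I)/(-2) = (2*I)*(-½) = -I)
U(s) = 6 + 15*s (U(s) = -3*(s*(-5) - 1*2) = -3*(-5*s - 2) = -3*(-2 - 5*s) = 6 + 15*s)
M = -54 (M = 3 - (-3 - 5*(0 + 3)*(-4)) = 3 - (-3 - 15*(-4)) = 3 - (-3 - 5*(-12)) = 3 - (-3 + 60) = 3 - 1*57 = 3 - 57 = -54)
(-62 + U(-10))*M = (-62 + (6 + 15*(-10)))*(-54) = (-62 + (6 - 150))*(-54) = (-62 - 144)*(-54) = -206*(-54) = 11124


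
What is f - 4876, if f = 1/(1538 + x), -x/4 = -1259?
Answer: -32054823/6574 ≈ -4876.0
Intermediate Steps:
x = 5036 (x = -4*(-1259) = 5036)
f = 1/6574 (f = 1/(1538 + 5036) = 1/6574 ≈ 0.00015211)
f - 4876 = 1/6574 - 4876 = -32054823/6574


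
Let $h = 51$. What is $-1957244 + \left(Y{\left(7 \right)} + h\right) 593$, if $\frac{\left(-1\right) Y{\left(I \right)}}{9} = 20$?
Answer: $-2033741$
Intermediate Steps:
$Y{\left(I \right)} = -180$ ($Y{\left(I \right)} = \left(-9\right) 20 = -180$)
$-1957244 + \left(Y{\left(7 \right)} + h\right) 593 = -1957244 + \left(-180 + 51\right) 593 = -1957244 - 76497 = -2033741$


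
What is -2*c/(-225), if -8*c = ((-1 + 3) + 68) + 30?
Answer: -1/9 ≈ -0.11111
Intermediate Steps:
c = -25/2 (c = -(((-1 + 3) + 68) + 30)/8 = -((2 + 68) + 30)/8 = -(70 + 30)/8 = -1/8*100 = -25/2 ≈ -12.500)
-2*c/(-225) = -2*(-25/2)/(-225) = 25*(-1/225) = -1/9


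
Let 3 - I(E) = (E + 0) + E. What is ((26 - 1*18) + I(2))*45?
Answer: 315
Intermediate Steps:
I(E) = 3 - 2*E (I(E) = 3 - ((E + 0) + E) = 3 - (E + E) = 3 - 2*E)
((26 - 1*18) + I(2))*45 = ((26 - 1*18) + (3 - 2*2))*45 = ((26 - 18) + (3 - 4))*45 = (8 - 1)*45 = 7*45 = 315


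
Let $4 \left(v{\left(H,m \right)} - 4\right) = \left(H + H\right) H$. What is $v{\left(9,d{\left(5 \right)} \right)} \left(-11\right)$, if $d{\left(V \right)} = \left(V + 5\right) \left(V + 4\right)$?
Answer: $- \frac{979}{2} \approx -489.5$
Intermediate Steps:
$d{\left(V \right)} = \left(4 + V\right) \left(5 + V\right)$ ($d{\left(V \right)} = \left(5 + V\right) \left(4 + V\right) = \left(4 + V\right) \left(5 + V\right)$)
$v{\left(H,m \right)} = 4 + \frac{H^{2}}{2}$ ($v{\left(H,m \right)} = 4 + \frac{\left(H + H\right) H}{4} = 4 + \frac{2 H H}{4} = 4 + \frac{2 H^{2}}{4} = 4 + \frac{H^{2}}{2}$)
$v{\left(9,d{\left(5 \right)} \right)} \left(-11\right) = \left(4 + \frac{9^{2}}{2}\right) \left(-11\right) = \left(4 + \frac{1}{2} \cdot 81\right) \left(-11\right) = \left(4 + \frac{81}{2}\right) \left(-11\right) = \frac{89}{2} \left(-11\right) = - \frac{979}{2}$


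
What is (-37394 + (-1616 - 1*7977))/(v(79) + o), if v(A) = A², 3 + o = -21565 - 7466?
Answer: 46987/22793 ≈ 2.0615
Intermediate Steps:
o = -29034 (o = -3 + (-21565 - 7466) = -3 - 29031 = -29034)
(-37394 + (-1616 - 1*7977))/(v(79) + o) = (-37394 + (-1616 - 1*7977))/(79² - 29034) = (-37394 + (-1616 - 7977))/(6241 - 29034) = (-37394 - 9593)/(-22793) = -46987*(-1/22793) = 46987/22793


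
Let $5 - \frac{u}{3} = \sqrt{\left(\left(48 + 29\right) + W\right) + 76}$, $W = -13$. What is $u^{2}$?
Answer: $1485 - 180 \sqrt{35} \approx 420.11$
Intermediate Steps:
$u = 15 - 6 \sqrt{35}$ ($u = 15 - 3 \sqrt{\left(\left(48 + 29\right) - 13\right) + 76} = 15 - 3 \sqrt{\left(77 - 13\right) + 76} = 15 - 3 \sqrt{64 + 76} = 15 - 3 \sqrt{140} = 15 - 3 \cdot 2 \sqrt{35} = 15 - 6 \sqrt{35} \approx -20.496$)
$u^{2} = \left(15 - 6 \sqrt{35}\right)^{2}$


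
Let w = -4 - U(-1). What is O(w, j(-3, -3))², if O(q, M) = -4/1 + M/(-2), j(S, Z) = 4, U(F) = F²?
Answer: 36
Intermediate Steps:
w = -5 (w = -4 - 1*(-1)² = -4 - 1*1 = -4 - 1 = -5)
O(q, M) = -4 - M/2 (O(q, M) = -4*1 + M*(-½) = -4 - M/2)
O(w, j(-3, -3))² = (-4 - ½*4)² = (-4 - 2)² = (-6)² = 36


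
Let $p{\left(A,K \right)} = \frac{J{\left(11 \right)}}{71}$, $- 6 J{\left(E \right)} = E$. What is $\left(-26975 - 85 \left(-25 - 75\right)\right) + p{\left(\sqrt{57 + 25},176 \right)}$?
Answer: $- \frac{7870361}{426} \approx -18475.0$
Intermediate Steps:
$J{\left(E \right)} = - \frac{E}{6}$
$p{\left(A,K \right)} = - \frac{11}{426}$ ($p{\left(A,K \right)} = \frac{\left(- \frac{1}{6}\right) 11}{71} = \left(- \frac{11}{6}\right) \frac{1}{71} = - \frac{11}{426}$)
$\left(-26975 - 85 \left(-25 - 75\right)\right) + p{\left(\sqrt{57 + 25},176 \right)} = \left(-26975 - 85 \left(-25 - 75\right)\right) - \frac{11}{426} = \left(-26975 - -8500\right) - \frac{11}{426} = \left(-26975 + 8500\right) - \frac{11}{426} = -18475 - \frac{11}{426} = - \frac{7870361}{426}$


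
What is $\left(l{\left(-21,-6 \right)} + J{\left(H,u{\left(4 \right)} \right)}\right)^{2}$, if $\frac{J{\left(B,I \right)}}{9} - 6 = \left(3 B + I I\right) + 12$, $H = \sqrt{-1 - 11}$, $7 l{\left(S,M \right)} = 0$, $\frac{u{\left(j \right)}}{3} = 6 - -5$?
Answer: $99252621 + 1076004 i \sqrt{3} \approx 9.9253 \cdot 10^{7} + 1.8637 \cdot 10^{6} i$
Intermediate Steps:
$u{\left(j \right)} = 33$ ($u{\left(j \right)} = 3 \left(6 - -5\right) = 3 \left(6 + 5\right) = 3 \cdot 11 = 33$)
$l{\left(S,M \right)} = 0$ ($l{\left(S,M \right)} = \frac{1}{7} \cdot 0 = 0$)
$H = 2 i \sqrt{3}$ ($H = \sqrt{-12} = 2 i \sqrt{3} \approx 3.4641 i$)
$J{\left(B,I \right)} = 162 + 9 I^{2} + 27 B$ ($J{\left(B,I \right)} = 54 + 9 \left(\left(3 B + I I\right) + 12\right) = 54 + 9 \left(\left(3 B + I^{2}\right) + 12\right) = 54 + 9 \left(\left(I^{2} + 3 B\right) + 12\right) = 54 + 9 \left(12 + I^{2} + 3 B\right) = 54 + \left(108 + 9 I^{2} + 27 B\right) = 162 + 9 I^{2} + 27 B$)
$\left(l{\left(-21,-6 \right)} + J{\left(H,u{\left(4 \right)} \right)}\right)^{2} = \left(0 + \left(162 + 9 \cdot 33^{2} + 27 \cdot 2 i \sqrt{3}\right)\right)^{2} = \left(0 + \left(162 + 9 \cdot 1089 + 54 i \sqrt{3}\right)\right)^{2} = \left(0 + \left(162 + 9801 + 54 i \sqrt{3}\right)\right)^{2} = \left(0 + \left(9963 + 54 i \sqrt{3}\right)\right)^{2} = \left(9963 + 54 i \sqrt{3}\right)^{2}$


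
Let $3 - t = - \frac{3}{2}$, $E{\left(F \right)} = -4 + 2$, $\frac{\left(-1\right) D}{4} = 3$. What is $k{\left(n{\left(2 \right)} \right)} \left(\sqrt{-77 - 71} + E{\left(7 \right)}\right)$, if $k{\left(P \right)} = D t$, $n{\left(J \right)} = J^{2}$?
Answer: $108 - 108 i \sqrt{37} \approx 108.0 - 656.94 i$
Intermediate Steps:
$D = -12$ ($D = \left(-4\right) 3 = -12$)
$E{\left(F \right)} = -2$
$t = \frac{9}{2}$ ($t = 3 - - \frac{3}{2} = 3 + \frac{3}{2} = \frac{9}{2} \approx 4.5$)
$k{\left(P \right)} = -54$ ($k{\left(P \right)} = \left(-12\right) \frac{9}{2} = -54$)
$k{\left(n{\left(2 \right)} \right)} \left(\sqrt{-77 - 71} + E{\left(7 \right)}\right) = - 54 \left(\sqrt{-77 - 71} - 2\right) = - 54 \left(\sqrt{-148} - 2\right) = - 54 \left(2 i \sqrt{37} - 2\right) = - 54 \left(-2 + 2 i \sqrt{37}\right) = 108 - 108 i \sqrt{37}$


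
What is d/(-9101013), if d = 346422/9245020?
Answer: -57737/14023174534210 ≈ -4.1173e-9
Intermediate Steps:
d = 173211/4622510 (d = 346422*(1/9245020) = 173211/4622510 ≈ 0.037471)
d/(-9101013) = (173211/4622510)/(-9101013) = (173211/4622510)*(-1/9101013) = -57737/14023174534210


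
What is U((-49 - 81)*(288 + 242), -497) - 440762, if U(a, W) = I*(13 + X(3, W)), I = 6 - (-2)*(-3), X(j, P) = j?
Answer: -440762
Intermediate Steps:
I = 0 (I = 6 - 1*6 = 6 - 6 = 0)
U(a, W) = 0 (U(a, W) = 0*(13 + 3) = 0*16 = 0)
U((-49 - 81)*(288 + 242), -497) - 440762 = 0 - 440762 = -440762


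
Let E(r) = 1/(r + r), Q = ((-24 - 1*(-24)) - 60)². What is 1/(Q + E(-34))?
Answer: 68/244799 ≈ 0.00027778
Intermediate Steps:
Q = 3600 (Q = ((-24 + 24) - 60)² = (0 - 60)² = (-60)² = 3600)
E(r) = 1/(2*r)
1/(Q + E(-34)) = 1/(3600 + (½)/(-34)) = 1/(3600 + (½)*(-1/34)) = 1/(3600 - 1/68) = 1/(244799/68) = 68/244799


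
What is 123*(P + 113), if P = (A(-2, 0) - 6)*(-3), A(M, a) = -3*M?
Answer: 13899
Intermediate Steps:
P = 0 (P = (-3*(-2) - 6)*(-3) = (6 - 6)*(-3) = 0*(-3) = 0)
123*(P + 113) = 123*(0 + 113) = 123*113 = 13899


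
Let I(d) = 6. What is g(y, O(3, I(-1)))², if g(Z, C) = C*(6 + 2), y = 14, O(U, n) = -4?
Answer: 1024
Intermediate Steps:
g(Z, C) = 8*C (g(Z, C) = C*8 = 8*C)
g(y, O(3, I(-1)))² = (8*(-4))² = (-32)² = 1024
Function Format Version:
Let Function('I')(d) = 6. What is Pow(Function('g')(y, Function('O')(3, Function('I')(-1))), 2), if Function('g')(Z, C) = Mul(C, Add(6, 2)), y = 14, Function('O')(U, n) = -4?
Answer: 1024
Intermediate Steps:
Function('g')(Z, C) = Mul(8, C) (Function('g')(Z, C) = Mul(C, 8) = Mul(8, C))
Pow(Function('g')(y, Function('O')(3, Function('I')(-1))), 2) = Pow(Mul(8, -4), 2) = Pow(-32, 2) = 1024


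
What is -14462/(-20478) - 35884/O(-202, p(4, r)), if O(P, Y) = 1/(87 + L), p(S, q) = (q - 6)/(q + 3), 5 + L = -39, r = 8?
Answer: -15798892637/10239 ≈ -1.5430e+6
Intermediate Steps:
L = -44 (L = -5 - 39 = -44)
p(S, q) = (-6 + q)/(3 + q)
O(P, Y) = 1/43 (O(P, Y) = 1/(87 - 44) = 1/43)
-14462/(-20478) - 35884/O(-202, p(4, r)) = -14462/(-20478) - 35884/1/43 = -14462*(-1/20478) - 35884*43 = 7231/10239 - 1543012 = -15798892637/10239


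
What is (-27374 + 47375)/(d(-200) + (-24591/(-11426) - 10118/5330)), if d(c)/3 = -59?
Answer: -609036250290/5381970449 ≈ -113.16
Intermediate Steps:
d(c) = -177 (d(c) = 3*(-59) = -177)
(-27374 + 47375)/(d(-200) + (-24591/(-11426) - 10118/5330)) = (-27374 + 47375)/(-177 + (-24591/(-11426) - 10118/5330)) = 20001/(-177 + (-24591*(-1/11426) - 10118*1/5330)) = 20001/(-177 + (24591/11426 - 5059/2665)) = 20001/(-177 + 7730881/30450290) = 20001/(-5381970449/30450290) = 20001*(-30450290/5381970449) = -609036250290/5381970449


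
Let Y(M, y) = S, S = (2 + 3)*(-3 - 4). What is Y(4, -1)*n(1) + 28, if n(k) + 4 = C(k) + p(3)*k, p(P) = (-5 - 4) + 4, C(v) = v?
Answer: 308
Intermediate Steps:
S = -35 (S = 5*(-7) = -35)
Y(M, y) = -35
p(P) = -5 (p(P) = -9 + 4 = -5)
n(k) = -4 - 4*k (n(k) = -4 + (k - 5*k) = -4 - 4*k)
Y(4, -1)*n(1) + 28 = -35*(-4 - 4*1) + 28 = -35*(-4 - 4) + 28 = -35*(-8) + 28 = 280 + 28 = 308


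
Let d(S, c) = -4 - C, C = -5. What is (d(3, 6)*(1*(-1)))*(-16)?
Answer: 16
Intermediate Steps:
d(S, c) = 1 (d(S, c) = -4 - 1*(-5) = -4 + 5 = 1)
(d(3, 6)*(1*(-1)))*(-16) = (1*(1*(-1)))*(-16) = (1*(-1))*(-16) = -1*(-16) = 16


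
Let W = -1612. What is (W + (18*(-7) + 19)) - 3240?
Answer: -4959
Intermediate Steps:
(W + (18*(-7) + 19)) - 3240 = (-1612 + (18*(-7) + 19)) - 3240 = (-1612 + (-126 + 19)) - 3240 = (-1612 - 107) - 3240 = -1719 - 3240 = -4959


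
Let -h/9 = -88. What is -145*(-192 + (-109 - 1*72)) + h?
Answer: 54877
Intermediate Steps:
h = 792 (h = -9*(-88) = 792)
-145*(-192 + (-109 - 1*72)) + h = -145*(-192 + (-109 - 1*72)) + 792 = -145*(-192 + (-109 - 72)) + 792 = -145*(-192 - 181) + 792 = -145*(-373) + 792 = 54085 + 792 = 54877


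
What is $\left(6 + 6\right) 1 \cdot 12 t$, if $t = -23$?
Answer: $-3312$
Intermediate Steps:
$\left(6 + 6\right) 1 \cdot 12 t = \left(6 + 6\right) 1 \cdot 12 \left(-23\right) = 12 \cdot 1 \cdot 12 \left(-23\right) = 12 \cdot 12 \left(-23\right) = 144 \left(-23\right) = -3312$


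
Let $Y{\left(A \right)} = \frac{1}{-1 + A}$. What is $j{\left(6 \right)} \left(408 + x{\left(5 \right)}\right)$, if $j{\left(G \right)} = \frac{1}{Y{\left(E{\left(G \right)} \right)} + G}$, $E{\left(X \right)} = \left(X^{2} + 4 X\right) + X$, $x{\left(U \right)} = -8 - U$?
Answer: $\frac{25675}{391} \approx 65.665$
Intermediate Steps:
$E{\left(X \right)} = X^{2} + 5 X$
$j{\left(G \right)} = \frac{1}{G + \frac{1}{-1 + G \left(5 + G\right)}}$ ($j{\left(G \right)} = \frac{1}{\frac{1}{-1 + G \left(5 + G\right)} + G} = \frac{1}{G + \frac{1}{-1 + G \left(5 + G\right)}}$)
$j{\left(6 \right)} \left(408 + x{\left(5 \right)}\right) = \frac{-1 + 6 \left(5 + 6\right)}{1 + 6 \left(-1 + 6 \left(5 + 6\right)\right)} \left(408 - 13\right) = \frac{-1 + 6 \cdot 11}{1 + 6 \left(-1 + 6 \cdot 11\right)} \left(408 - 13\right) = \frac{-1 + 66}{1 + 6 \left(-1 + 66\right)} \left(408 - 13\right) = \frac{1}{1 + 6 \cdot 65} \cdot 65 \cdot 395 = \frac{1}{1 + 390} \cdot 65 \cdot 395 = \frac{1}{391} \cdot 65 \cdot 395 = \frac{65}{391} \cdot 395 = \frac{25675}{391}$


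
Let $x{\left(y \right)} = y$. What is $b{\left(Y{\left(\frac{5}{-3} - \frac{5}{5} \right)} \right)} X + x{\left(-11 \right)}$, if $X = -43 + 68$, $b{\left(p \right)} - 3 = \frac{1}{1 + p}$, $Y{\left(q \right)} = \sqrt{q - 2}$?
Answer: $\frac{1163}{17} - \frac{25 i \sqrt{42}}{17} \approx 68.412 - 9.5305 i$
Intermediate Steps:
$Y{\left(q \right)} = \sqrt{-2 + q}$
$b{\left(p \right)} = 3 + \frac{1}{1 + p}$
$X = 25$
$b{\left(Y{\left(\frac{5}{-3} - \frac{5}{5} \right)} \right)} X + x{\left(-11 \right)} = \frac{4 + 3 \sqrt{-2 + \left(\frac{5}{-3} - \frac{5}{5}\right)}}{1 + \sqrt{-2 + \left(\frac{5}{-3} - \frac{5}{5}\right)}} 25 - 11 = \frac{4 + 3 \sqrt{-2 + \left(5 \left(- \frac{1}{3}\right) - 1\right)}}{1 + \sqrt{-2 + \left(5 \left(- \frac{1}{3}\right) - 1\right)}} 25 - 11 = \frac{4 + 3 \sqrt{-2 - \frac{8}{3}}}{1 + \sqrt{-2 - \frac{8}{3}}} \cdot 25 - 11 = \frac{4 + 3 \sqrt{- \frac{14}{3}}}{1 + \sqrt{- \frac{14}{3}}} \cdot 25 - 11 = \frac{4 + 3 \frac{i \sqrt{42}}{3}}{1 + \frac{i \sqrt{42}}{3}} \cdot 25 - 11 = \frac{4 + i \sqrt{42}}{1 + \frac{i \sqrt{42}}{3}} \cdot 25 - 11 = \frac{25 \left(4 + i \sqrt{42}\right)}{1 + \frac{i \sqrt{42}}{3}} - 11 = -11 + \frac{25 \left(4 + i \sqrt{42}\right)}{1 + \frac{i \sqrt{42}}{3}}$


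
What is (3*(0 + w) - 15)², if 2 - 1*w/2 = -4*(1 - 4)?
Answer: 5625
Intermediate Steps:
w = -20 (w = 4 - (-8)*(1 - 4) = 4 - (-8)*(-3) = 4 - 2*12 = 4 - 24 = -20)
(3*(0 + w) - 15)² = (3*(0 - 20) - 15)² = (3*(-20) - 15)² = (-60 - 15)² = (-75)² = 5625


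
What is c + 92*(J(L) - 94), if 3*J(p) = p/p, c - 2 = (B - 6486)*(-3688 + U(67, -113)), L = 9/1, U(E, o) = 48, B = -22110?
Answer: 312242474/3 ≈ 1.0408e+8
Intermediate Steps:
L = 9 (L = 9*1 = 9)
c = 104089442 (c = 2 + (-22110 - 6486)*(-3688 + 48) = 2 - 28596*(-3640) = 2 + 104089440 = 104089442)
J(p) = 1/3 (J(p) = (p/p)/3 = (1/3)*1 = 1/3)
c + 92*(J(L) - 94) = 104089442 + 92*(1/3 - 94) = 104089442 + 92*(-281/3) = 104089442 - 25852/3 = 312242474/3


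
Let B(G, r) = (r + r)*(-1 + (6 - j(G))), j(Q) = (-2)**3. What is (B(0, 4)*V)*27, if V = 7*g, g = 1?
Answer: 19656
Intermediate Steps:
j(Q) = -8
B(G, r) = 26*r (B(G, r) = (r + r)*(-1 + (6 - 1*(-8))) = (2*r)*(-1 + (6 + 8)) = (2*r)*(-1 + 14) = (2*r)*13 = 26*r)
V = 7 (V = 7*1 = 7)
(B(0, 4)*V)*27 = ((26*4)*7)*27 = (104*7)*27 = 728*27 = 19656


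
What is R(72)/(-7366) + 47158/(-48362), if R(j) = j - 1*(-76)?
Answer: -88630851/89058623 ≈ -0.99520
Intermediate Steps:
R(j) = 76 + j (R(j) = j + 76 = 76 + j)
R(72)/(-7366) + 47158/(-48362) = (76 + 72)/(-7366) + 47158/(-48362) = 148*(-1/7366) + 47158*(-1/48362) = -74/3683 - 23579/24181 = -88630851/89058623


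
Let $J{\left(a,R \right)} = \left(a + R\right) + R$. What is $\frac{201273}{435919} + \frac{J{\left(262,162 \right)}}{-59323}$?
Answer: $\frac{46184465}{102213529} \approx 0.45184$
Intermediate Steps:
$J{\left(a,R \right)} = a + 2 R$ ($J{\left(a,R \right)} = \left(R + a\right) + R = a + 2 R$)
$\frac{201273}{435919} + \frac{J{\left(262,162 \right)}}{-59323} = \frac{201273}{435919} + \frac{262 + 2 \cdot 162}{-59323} = 201273 \cdot \frac{1}{435919} + \left(262 + 324\right) \left(- \frac{1}{59323}\right) = \frac{8751}{18953} + 586 \left(- \frac{1}{59323}\right) = \frac{8751}{18953} - \frac{586}{59323} = \frac{46184465}{102213529}$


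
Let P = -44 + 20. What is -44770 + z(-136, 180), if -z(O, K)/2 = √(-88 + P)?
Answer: -44770 - 8*I*√7 ≈ -44770.0 - 21.166*I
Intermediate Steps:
P = -24
z(O, K) = -8*I*√7 (z(O, K) = -2*√(-88 - 24) = -8*I*√7)
-44770 + z(-136, 180) = -44770 - 8*I*√7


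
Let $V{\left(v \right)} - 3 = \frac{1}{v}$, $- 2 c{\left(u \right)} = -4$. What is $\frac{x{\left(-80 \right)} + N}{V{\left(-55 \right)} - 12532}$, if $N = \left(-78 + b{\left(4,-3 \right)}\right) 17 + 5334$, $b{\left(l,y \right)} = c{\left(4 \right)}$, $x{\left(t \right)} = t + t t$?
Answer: $- \frac{284955}{344548} \approx -0.82704$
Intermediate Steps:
$x{\left(t \right)} = t + t^{2}$
$c{\left(u \right)} = 2$ ($c{\left(u \right)} = \left(- \frac{1}{2}\right) \left(-4\right) = 2$)
$b{\left(l,y \right)} = 2$
$V{\left(v \right)} = 3 + \frac{1}{v}$
$N = 4042$ ($N = \left(-78 + 2\right) 17 + 5334 = \left(-76\right) 17 + 5334 = -1292 + 5334 = 4042$)
$\frac{x{\left(-80 \right)} + N}{V{\left(-55 \right)} - 12532} = \frac{- 80 \left(1 - 80\right) + 4042}{\left(3 + \frac{1}{-55}\right) - 12532} = \frac{\left(-80\right) \left(-79\right) + 4042}{\left(3 - \frac{1}{55}\right) - 12532} = \frac{6320 + 4042}{\frac{164}{55} - 12532} = \frac{10362}{- \frac{689096}{55}} = 10362 \left(- \frac{55}{689096}\right) = - \frac{284955}{344548}$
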